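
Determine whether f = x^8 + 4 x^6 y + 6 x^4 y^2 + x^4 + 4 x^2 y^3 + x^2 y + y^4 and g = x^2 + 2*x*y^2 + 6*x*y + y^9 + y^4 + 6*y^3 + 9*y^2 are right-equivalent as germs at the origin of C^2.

No.

The Hessian of f at 0 has rank 0. Corank 2; j^3 = x^2*y has shape L^2 M (L != M), so D-series; mu = 5 gives D_5. The Hessian of g at 0 has rank 1. Corank 1: A-series; mu = 8 gives A_8. f is D_5 but g is A_8, hence not right-equivalent.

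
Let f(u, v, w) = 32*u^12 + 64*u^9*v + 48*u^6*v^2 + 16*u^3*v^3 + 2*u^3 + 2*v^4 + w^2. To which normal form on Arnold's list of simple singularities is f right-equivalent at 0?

The Hessian of f at 0 has rank 1. Corank 2; j^3 = 2*u^3 is a perfect cube, so E-series; the 4-jet and mu = 6 give E_6.

E6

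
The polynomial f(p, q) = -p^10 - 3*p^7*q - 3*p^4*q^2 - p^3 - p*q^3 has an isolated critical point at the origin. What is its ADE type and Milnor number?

The Hessian of f at 0 has rank 0. Corank 2; j^3 = -p^3 is a perfect cube, so E-series; the 4-jet and mu = 7 give E_7.

Type E_{7}, Milnor number mu = 7.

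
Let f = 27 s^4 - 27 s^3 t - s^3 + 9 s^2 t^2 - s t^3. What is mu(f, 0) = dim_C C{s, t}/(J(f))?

The Hessian of f at 0 has rank 0. Corank 2; j^3 = -s^3 is a perfect cube, so E-series; the 4-jet and mu = 7 give E_7.

7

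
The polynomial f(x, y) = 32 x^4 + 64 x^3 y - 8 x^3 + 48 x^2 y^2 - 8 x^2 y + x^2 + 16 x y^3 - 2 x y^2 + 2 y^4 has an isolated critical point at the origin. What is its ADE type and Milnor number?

Type A3, Milnor number mu = 3.

The Hessian of f at 0 has rank 1. Corank 1: A-series; mu = 3 gives A_3.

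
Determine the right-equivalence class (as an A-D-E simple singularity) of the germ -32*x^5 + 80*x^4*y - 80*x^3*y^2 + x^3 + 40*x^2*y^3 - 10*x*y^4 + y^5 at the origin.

E_8

The Hessian of f at 0 is [[0, 0], [0, 0]] with rank 0, so corank 2. A Groebner basis of the Jacobian ideal J(f) in C{x,y} is {y^5, x*y^3 - y^4/8, x^2}; counting standard monomials gives mu = 8. Corank 2; j^3 = x^3 is a perfect cube, so E-series; the 5-jet and mu = 8 give E_8.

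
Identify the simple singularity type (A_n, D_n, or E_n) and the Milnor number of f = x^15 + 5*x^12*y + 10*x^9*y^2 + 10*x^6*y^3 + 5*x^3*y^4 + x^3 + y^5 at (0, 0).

Type E8, Milnor number mu = 8.

The Hessian of f at 0 is [[0, 0], [0, 0]] with rank 0, so corank 2. A Groebner basis of the Jacobian ideal J(f) in C{x,y} is {y^4, x^2}; counting standard monomials gives mu = 8. Corank 2; j^3 = x^3 is a perfect cube, so E-series; the 5-jet and mu = 8 give E_8.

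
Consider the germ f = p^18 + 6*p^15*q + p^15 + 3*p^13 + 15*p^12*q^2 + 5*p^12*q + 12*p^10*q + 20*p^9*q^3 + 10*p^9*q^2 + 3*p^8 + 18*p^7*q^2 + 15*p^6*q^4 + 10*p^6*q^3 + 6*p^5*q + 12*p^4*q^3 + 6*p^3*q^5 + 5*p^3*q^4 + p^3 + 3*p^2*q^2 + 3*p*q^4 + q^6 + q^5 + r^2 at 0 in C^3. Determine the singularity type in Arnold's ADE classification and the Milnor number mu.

The Hessian of f at 0 has rank 1. Corank 2; j^3 = p^3 is a perfect cube, so E-series; the 5-jet and mu = 8 give E_8.

Type E_{8}, Milnor number mu = 8.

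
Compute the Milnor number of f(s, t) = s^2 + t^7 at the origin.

6

The Hessian of f at 0 is [[2, 0], [0, 0]] with rank 1, so corank 1. A Groebner basis of the Jacobian ideal J(f) in C{s,t} is {t^6, s}; counting standard monomials gives mu = 6. Corank 1: A-series; mu = 6 gives A_6.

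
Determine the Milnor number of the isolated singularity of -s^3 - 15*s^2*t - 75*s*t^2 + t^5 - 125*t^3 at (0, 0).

The Hessian of f at 0 has rank 0. Corank 2; j^3 = -(s + 5*t)^3 is a perfect cube, so E-series; the 5-jet and mu = 8 give E_8.

8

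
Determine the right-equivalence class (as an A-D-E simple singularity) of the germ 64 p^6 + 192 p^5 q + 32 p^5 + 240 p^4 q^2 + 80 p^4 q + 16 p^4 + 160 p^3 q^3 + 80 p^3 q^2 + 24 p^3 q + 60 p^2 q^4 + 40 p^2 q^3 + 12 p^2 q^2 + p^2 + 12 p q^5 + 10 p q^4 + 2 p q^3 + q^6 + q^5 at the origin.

A4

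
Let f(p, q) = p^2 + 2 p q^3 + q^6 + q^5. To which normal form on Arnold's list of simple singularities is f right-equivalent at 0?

The Hessian of f at 0 has rank 1. Corank 1: A-series; mu = 4 gives A_4.

A_{4}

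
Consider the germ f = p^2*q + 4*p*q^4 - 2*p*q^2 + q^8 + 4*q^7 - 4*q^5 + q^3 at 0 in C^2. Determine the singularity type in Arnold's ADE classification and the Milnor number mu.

Type D9, Milnor number mu = 9.

The Hessian of f at 0 is [[0, 0], [0, 0]] with rank 0, so corank 2. A Groebner basis of the Jacobian ideal J(f) in C{p,q} is {p^2*q^2 + 2*p^2*q + p^2 - 4*p*q^2 - 3*p*q/2 + 2*q^3 + q^2/2, p^2*q + p^2/2 + p*q^3 - 2*p*q^2 - p*q/2 + q^3, p*q/2 + q^4 - q^2/2, p^3 - 3*p^2*q + 3*p*q^2 - q^3}; counting standard monomials gives mu = 9. Corank 2; j^3 = q*(p - q)^2 has shape L^2 M (L != M), so D-series; mu = 9 gives D_9.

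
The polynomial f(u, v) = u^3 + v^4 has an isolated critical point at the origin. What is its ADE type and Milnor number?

Type E_6, Milnor number mu = 6.

The Hessian of f at 0 has rank 0. Corank 2; j^3 = u^3 is a perfect cube, so E-series; the 4-jet and mu = 6 give E_6.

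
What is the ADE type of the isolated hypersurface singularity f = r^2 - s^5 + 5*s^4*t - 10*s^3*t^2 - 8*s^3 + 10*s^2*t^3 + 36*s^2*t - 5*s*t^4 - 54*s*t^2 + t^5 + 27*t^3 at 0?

E_8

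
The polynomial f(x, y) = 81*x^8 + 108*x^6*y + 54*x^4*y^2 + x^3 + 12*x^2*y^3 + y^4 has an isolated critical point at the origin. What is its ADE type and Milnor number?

Type E6, Milnor number mu = 6.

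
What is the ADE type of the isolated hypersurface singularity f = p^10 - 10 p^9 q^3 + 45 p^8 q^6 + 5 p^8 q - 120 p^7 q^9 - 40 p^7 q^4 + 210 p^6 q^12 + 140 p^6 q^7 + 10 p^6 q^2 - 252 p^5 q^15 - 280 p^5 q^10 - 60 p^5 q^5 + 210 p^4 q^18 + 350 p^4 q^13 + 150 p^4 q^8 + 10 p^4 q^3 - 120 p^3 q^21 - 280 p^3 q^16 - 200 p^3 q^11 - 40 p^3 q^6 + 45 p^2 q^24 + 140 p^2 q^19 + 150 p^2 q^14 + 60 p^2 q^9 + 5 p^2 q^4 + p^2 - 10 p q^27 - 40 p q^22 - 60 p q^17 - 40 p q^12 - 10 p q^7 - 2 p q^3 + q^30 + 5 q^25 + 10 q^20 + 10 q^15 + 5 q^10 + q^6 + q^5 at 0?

The Hessian of f at 0 has rank 1. Corank 1: A-series; mu = 4 gives A_4.

A_4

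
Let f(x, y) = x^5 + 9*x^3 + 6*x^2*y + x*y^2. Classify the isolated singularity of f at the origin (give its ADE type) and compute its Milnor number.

Type D_{6}, Milnor number mu = 6.

The Hessian of f at 0 has rank 0. Corank 2; j^3 = x*(3*x + y)^2 has shape L^2 M (L != M), so D-series; mu = 6 gives D_6.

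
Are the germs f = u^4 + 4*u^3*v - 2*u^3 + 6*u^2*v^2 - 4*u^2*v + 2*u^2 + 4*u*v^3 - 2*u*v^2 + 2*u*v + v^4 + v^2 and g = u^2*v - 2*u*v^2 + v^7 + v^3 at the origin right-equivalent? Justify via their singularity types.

No.

The Hessian of f at 0 is [[4, 2], [2, 2]] with rank 2, so corank 0. A Groebner basis of the Jacobian ideal J(f) in C{u,v} is {u, v}; counting standard monomials gives mu = 1. Corank 0: nondegenerate Morse point, so A_1. The Hessian of g at 0 is [[0, 0], [0, 0]] with rank 0, so corank 2. A Groebner basis of the Jacobian ideal J(g) in C{u,v} is {u^2/7 + v^6 - v^2/7, u^3 - v^3, u*v - v^2}; counting standard monomials gives mu = 8. Corank 2; j^3 = v*(u - v)^2 has shape L^2 M (L != M), so D-series; mu = 8 gives D_8. f is A_1 but g is D_8, hence not right-equivalent.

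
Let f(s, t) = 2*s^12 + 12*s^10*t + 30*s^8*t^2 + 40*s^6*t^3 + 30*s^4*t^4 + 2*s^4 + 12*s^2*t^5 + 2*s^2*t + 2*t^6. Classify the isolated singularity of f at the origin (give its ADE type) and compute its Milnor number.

Type D_7, Milnor number mu = 7.

The Hessian of f at 0 has rank 0. Corank 2; j^3 = 2*s^2*t has shape L^2 M (L != M), so D-series; mu = 7 gives D_7.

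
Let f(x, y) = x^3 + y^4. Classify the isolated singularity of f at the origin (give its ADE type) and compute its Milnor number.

The Hessian of f at 0 is [[0, 0], [0, 0]] with rank 0, so corank 2. A Groebner basis of the Jacobian ideal J(f) in C{x,y} is {y^3, x^2}; counting standard monomials gives mu = 6. Corank 2; j^3 = x^3 is a perfect cube, so E-series; the 4-jet and mu = 6 give E_6.

Type E6, Milnor number mu = 6.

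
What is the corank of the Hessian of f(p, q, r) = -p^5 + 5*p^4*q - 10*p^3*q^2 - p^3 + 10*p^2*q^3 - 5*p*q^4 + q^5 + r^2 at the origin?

2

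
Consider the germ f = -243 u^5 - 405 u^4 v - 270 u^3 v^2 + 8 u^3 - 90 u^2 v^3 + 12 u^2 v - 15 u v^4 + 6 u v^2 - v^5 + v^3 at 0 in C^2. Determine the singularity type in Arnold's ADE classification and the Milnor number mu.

Type E8, Milnor number mu = 8.

The Hessian of f at 0 is [[0, 0], [0, 0]] with rank 0, so corank 2. A Groebner basis of the Jacobian ideal J(f) in C{u,v} is {v^5, u*v^3 + 11*v^4/24, u^2 + u*v + v^2/4}; counting standard monomials gives mu = 8. Corank 2; j^3 = (2*u + v)^3 is a perfect cube, so E-series; the 5-jet and mu = 8 give E_8.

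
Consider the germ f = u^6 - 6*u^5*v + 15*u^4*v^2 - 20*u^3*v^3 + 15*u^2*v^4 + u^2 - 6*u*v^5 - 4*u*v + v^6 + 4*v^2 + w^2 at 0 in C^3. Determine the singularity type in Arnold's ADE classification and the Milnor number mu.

The Hessian of f at 0 is [[2, -4, 0], [-4, 8, 0], [0, 0, 2]] with rank 2, so corank 1. A Groebner basis of the Jacobian ideal J(f) in C{u,v,w} is {v^5, u - 2*v, w}; counting standard monomials gives mu = 5. Corank 1: A-series; mu = 5 gives A_5.

Type A_{5}, Milnor number mu = 5.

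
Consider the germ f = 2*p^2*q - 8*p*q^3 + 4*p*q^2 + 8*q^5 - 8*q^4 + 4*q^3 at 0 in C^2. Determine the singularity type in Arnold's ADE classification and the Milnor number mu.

Type D_4, Milnor number mu = 4.

The Hessian of f at 0 is [[0, 0], [0, 0]] with rank 0, so corank 2. A Groebner basis of the Jacobian ideal J(f) in C{p,q} is {q^3, p^2 + 2*q^2, p*q + q^2}; counting standard monomials gives mu = 4. Corank 2; j^3 = 2*q*(p^2 + 2*p*q + 2*q^2) splits into three distinct lines over C (the quadratic factor has nonzero discriminant), so D_4.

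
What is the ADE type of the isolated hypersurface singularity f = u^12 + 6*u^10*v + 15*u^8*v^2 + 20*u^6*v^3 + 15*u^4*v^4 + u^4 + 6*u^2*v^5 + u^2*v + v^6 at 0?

The Hessian of f at 0 has rank 0. Corank 2; j^3 = u^2*v has shape L^2 M (L != M), so D-series; mu = 7 gives D_7.

D7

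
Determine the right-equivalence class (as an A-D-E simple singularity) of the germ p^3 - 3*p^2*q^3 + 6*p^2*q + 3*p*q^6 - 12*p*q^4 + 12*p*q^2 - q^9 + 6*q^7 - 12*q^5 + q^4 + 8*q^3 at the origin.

The Hessian of f at 0 is [[0, 0], [0, 0]] with rank 0, so corank 2. A Groebner basis of the Jacobian ideal J(f) in C{p,q} is {q^3, p^2 + 4*p*q + 4*q^2}; counting standard monomials gives mu = 6. Corank 2; j^3 = (p + 2*q)^3 is a perfect cube, so E-series; the 4-jet and mu = 6 give E_6.

E_6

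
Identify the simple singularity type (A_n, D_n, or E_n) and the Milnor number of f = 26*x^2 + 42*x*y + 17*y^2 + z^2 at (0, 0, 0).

The Hessian of f at 0 has rank 3. Corank 0: nondegenerate Morse point, so A_1.

Type A1, Milnor number mu = 1.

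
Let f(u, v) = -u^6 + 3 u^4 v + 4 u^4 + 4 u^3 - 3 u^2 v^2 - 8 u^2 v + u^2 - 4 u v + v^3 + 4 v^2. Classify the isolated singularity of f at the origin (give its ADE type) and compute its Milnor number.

The Hessian of f at 0 has rank 1. Corank 1: A-series; mu = 2 gives A_2.

Type A_{2}, Milnor number mu = 2.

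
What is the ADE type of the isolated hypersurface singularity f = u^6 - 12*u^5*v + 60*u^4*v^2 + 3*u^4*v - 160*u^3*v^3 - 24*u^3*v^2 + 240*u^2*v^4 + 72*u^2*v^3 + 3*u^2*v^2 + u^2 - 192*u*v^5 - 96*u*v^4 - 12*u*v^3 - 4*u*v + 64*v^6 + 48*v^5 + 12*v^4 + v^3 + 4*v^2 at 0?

A_2

The Hessian of f at 0 has rank 1. Corank 1: A-series; mu = 2 gives A_2.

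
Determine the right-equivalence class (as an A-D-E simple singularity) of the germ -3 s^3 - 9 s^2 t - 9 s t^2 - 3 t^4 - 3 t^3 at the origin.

The Hessian of f at 0 is [[0, 0], [0, 0]] with rank 0, so corank 2. A Groebner basis of the Jacobian ideal J(f) in C{s,t} is {t^3, s^2 + 2*s*t + t^2}; counting standard monomials gives mu = 6. Corank 2; j^3 = -3*(s + t)^3 is a perfect cube, so E-series; the 4-jet and mu = 6 give E_6.

E_{6}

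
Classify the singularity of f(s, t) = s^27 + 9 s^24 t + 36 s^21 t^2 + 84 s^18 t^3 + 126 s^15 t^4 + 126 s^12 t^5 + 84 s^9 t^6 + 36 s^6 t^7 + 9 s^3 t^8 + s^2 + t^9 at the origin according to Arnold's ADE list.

The Hessian of f at 0 is [[2, 0], [0, 0]] with rank 1, so corank 1. A Groebner basis of the Jacobian ideal J(f) in C{s,t} is {t^8, s}; counting standard monomials gives mu = 8. Corank 1: A-series; mu = 8 gives A_8.

A_8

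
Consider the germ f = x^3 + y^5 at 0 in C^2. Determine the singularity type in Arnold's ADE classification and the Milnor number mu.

Type E_{8}, Milnor number mu = 8.

The Hessian of f at 0 has rank 0. Corank 2; j^3 = x^3 is a perfect cube, so E-series; the 5-jet and mu = 8 give E_8.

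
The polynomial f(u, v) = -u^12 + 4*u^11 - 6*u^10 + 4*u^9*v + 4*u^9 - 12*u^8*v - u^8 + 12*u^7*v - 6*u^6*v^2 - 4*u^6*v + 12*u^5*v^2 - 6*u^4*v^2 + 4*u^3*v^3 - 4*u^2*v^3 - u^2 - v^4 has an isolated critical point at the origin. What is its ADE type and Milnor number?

Type A_3, Milnor number mu = 3.

The Hessian of f at 0 has rank 1. Corank 1: A-series; mu = 3 gives A_3.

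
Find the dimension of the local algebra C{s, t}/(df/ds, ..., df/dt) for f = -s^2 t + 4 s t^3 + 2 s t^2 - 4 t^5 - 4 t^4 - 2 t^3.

4

The Hessian of f at 0 has rank 0. Corank 2; j^3 = -t*(s^2 - 2*s*t + 2*t^2) splits into three distinct lines over C (the quadratic factor has nonzero discriminant), so D_4.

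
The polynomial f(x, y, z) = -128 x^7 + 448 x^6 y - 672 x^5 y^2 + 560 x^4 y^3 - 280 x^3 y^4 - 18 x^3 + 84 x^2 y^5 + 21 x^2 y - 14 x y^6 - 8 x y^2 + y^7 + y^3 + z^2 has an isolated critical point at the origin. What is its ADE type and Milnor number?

Type D_{8}, Milnor number mu = 8.

The Hessian of f at 0 has rank 1. Corank 2; j^3 = -(2*x - y)*(3*x - y)^2 has shape L^2 M (L != M), so D-series; mu = 8 gives D_8.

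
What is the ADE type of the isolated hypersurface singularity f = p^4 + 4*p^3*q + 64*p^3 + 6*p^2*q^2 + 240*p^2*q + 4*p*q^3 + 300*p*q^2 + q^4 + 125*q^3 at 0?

E6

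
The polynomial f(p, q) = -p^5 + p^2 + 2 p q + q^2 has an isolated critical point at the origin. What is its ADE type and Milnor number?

The Hessian of f at 0 has rank 1. Corank 1: A-series; mu = 4 gives A_4.

Type A_4, Milnor number mu = 4.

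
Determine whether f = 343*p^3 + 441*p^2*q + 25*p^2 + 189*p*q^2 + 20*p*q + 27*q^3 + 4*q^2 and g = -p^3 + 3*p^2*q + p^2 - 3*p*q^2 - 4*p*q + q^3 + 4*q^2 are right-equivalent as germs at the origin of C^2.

Yes.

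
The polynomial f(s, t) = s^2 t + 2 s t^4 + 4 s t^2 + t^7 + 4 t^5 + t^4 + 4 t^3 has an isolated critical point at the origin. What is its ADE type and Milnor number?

Type D5, Milnor number mu = 5.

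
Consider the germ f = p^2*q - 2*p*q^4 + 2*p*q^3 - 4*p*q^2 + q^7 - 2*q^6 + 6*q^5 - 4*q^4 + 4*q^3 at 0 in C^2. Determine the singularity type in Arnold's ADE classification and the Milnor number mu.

Type D_6, Milnor number mu = 6.

The Hessian of f at 0 has rank 0. Corank 2; j^3 = q*(p - 2*q)^2 has shape L^2 M (L != M), so D-series; mu = 6 gives D_6.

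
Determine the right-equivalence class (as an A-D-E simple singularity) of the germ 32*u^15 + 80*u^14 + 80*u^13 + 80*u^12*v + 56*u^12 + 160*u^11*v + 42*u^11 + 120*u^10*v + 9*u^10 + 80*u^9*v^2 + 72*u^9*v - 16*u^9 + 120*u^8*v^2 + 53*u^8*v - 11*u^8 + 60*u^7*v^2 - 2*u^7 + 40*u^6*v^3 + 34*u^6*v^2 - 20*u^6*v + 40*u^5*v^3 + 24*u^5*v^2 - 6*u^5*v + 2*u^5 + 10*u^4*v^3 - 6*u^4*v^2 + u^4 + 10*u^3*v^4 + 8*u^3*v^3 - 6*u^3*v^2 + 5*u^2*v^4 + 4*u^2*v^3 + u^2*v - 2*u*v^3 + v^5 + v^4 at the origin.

The Hessian of f at 0 has rank 0. Corank 2; j^3 = u^2*v has shape L^2 M (L != M), so D-series; mu = 5 gives D_5.

D_5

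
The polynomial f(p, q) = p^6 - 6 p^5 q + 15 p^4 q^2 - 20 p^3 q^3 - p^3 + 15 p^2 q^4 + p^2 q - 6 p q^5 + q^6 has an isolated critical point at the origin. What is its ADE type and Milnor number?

The Hessian of f at 0 is [[0, 0], [0, 0]] with rank 0, so corank 2. A Groebner basis of the Jacobian ideal J(f) in C{p,q} is {p*q/6 + q^5, p*q^2, p^2 - p*q}; counting standard monomials gives mu = 7. Corank 2; j^3 = -p^2*(p - q) has shape L^2 M (L != M), so D-series; mu = 7 gives D_7.

Type D_{7}, Milnor number mu = 7.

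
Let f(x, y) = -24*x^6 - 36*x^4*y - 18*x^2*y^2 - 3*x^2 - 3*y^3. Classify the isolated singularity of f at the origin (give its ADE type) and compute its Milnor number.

Type A_2, Milnor number mu = 2.

The Hessian of f at 0 has rank 1. Corank 1: A-series; mu = 2 gives A_2.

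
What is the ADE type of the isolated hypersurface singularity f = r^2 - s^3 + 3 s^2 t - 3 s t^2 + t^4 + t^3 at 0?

The Hessian of f at 0 has rank 1. Corank 2; j^3 = -(s - t)^3 is a perfect cube, so E-series; the 4-jet and mu = 6 give E_6.

E_6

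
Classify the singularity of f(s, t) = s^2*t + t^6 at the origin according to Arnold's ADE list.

D_{7}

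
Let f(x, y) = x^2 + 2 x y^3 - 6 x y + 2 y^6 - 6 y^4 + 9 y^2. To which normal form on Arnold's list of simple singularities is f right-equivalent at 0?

A_{5}

The Hessian of f at 0 has rank 1. Corank 1: A-series; mu = 5 gives A_5.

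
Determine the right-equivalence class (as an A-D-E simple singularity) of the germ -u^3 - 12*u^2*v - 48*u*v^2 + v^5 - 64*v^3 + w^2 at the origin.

E_8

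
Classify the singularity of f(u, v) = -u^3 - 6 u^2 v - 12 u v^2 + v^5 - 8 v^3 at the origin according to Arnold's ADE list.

The Hessian of f at 0 has rank 0. Corank 2; j^3 = -(u + 2*v)^3 is a perfect cube, so E-series; the 5-jet and mu = 8 give E_8.

E_8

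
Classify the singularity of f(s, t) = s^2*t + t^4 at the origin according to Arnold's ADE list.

D_{5}

The Hessian of f at 0 is [[0, 0], [0, 0]] with rank 0, so corank 2. A Groebner basis of the Jacobian ideal J(f) in C{s,t} is {s^3, s^2/4 + t^3, s*t}; counting standard monomials gives mu = 5. Corank 2; j^3 = s^2*t has shape L^2 M (L != M), so D-series; mu = 5 gives D_5.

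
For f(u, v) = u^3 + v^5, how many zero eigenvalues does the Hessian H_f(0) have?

2

The Hessian at 0 is [[0, 0], [0, 0]] of rank 0; hence corank 2.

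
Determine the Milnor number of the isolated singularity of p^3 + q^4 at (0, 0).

6

The Hessian of f at 0 is [[0, 0], [0, 0]] with rank 0, so corank 2. A Groebner basis of the Jacobian ideal J(f) in C{p,q} is {q^3, p^2}; counting standard monomials gives mu = 6. Corank 2; j^3 = p^3 is a perfect cube, so E-series; the 4-jet and mu = 6 give E_6.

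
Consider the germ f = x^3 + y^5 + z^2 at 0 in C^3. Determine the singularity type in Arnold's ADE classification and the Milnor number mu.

The Hessian of f at 0 is [[0, 0, 0], [0, 0, 0], [0, 0, 2]] with rank 1, so corank 2. A Groebner basis of the Jacobian ideal J(f) in C{x,y,z} is {y^4, x^2, z}; counting standard monomials gives mu = 8. Corank 2; j^3 = x^3 is a perfect cube, so E-series; the 5-jet and mu = 8 give E_8.

Type E_8, Milnor number mu = 8.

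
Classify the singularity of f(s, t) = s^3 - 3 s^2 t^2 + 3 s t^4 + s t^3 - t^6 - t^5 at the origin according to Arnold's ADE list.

E7

The Hessian of f at 0 has rank 0. Corank 2; j^3 = s^3 is a perfect cube, so E-series; the 4-jet and mu = 7 give E_7.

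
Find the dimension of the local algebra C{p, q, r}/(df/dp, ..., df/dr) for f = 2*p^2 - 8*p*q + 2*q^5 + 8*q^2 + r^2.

The Hessian of f at 0 is [[4, -8, 0], [-8, 16, 0], [0, 0, 2]] with rank 2, so corank 1. A Groebner basis of the Jacobian ideal J(f) in C{p,q,r} is {q^4, p - 2*q, r}; counting standard monomials gives mu = 4. Corank 1: A-series; mu = 4 gives A_4.

4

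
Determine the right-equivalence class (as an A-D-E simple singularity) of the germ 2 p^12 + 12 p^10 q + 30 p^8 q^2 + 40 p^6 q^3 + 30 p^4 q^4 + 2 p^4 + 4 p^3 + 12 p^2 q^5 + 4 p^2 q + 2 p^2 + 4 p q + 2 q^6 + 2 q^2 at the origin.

The Hessian of f at 0 is [[4, 4], [4, 4]] with rank 1, so corank 1. A Groebner basis of the Jacobian ideal J(f) in C{p,q} is {p*q^2 - 3*p*q + p - 2*q^2 + q, 5*p*q - 2*p + q^3 + 3*q^2 - 2*q, p^2 + p + q}; counting standard monomials gives mu = 5. Corank 1: A-series; mu = 5 gives A_5.

A_{5}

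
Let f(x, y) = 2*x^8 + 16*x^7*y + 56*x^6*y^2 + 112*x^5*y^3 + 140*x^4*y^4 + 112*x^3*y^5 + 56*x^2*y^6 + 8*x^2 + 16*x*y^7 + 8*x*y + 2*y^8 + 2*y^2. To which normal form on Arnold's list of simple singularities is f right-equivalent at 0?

A_7

The Hessian of f at 0 is [[16, 8], [8, 4]] with rank 1, so corank 1. A Groebner basis of the Jacobian ideal J(f) in C{x,y} is {y^7, x + y/2}; counting standard monomials gives mu = 7. Corank 1: A-series; mu = 7 gives A_7.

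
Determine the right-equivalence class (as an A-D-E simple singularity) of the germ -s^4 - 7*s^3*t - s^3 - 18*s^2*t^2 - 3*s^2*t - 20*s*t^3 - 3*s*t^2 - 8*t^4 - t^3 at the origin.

E_{7}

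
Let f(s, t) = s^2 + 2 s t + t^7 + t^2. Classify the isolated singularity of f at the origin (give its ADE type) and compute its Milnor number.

Type A6, Milnor number mu = 6.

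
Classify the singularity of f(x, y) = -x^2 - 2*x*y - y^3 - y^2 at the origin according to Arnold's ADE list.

A_2

The Hessian of f at 0 is [[-2, -2], [-2, -2]] with rank 1, so corank 1. A Groebner basis of the Jacobian ideal J(f) in C{x,y} is {y^2, x + y}; counting standard monomials gives mu = 2. Corank 1: A-series; mu = 2 gives A_2.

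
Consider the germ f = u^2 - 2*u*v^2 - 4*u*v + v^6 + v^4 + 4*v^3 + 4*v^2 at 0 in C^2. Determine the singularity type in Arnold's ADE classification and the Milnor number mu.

Type A_5, Milnor number mu = 5.

The Hessian of f at 0 is [[2, -4], [-4, 8]] with rank 1, so corank 1. A Groebner basis of the Jacobian ideal J(f) in C{u,v} is {u^3 - 12*u^2 + 40*u*v - 32*u + 64*v, u^2*v - 4*u^2 + 12*u*v - 8*u + 16*v, -u + v^2 + 2*v}; counting standard monomials gives mu = 5. Corank 1: A-series; mu = 5 gives A_5.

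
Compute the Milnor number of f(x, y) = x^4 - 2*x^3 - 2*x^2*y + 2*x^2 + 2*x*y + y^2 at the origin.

1

The Hessian of f at 0 is [[4, 2], [2, 2]] with rank 2, so corank 0. A Groebner basis of the Jacobian ideal J(f) in C{x,y} is {x, y}; counting standard monomials gives mu = 1. Corank 0: nondegenerate Morse point, so A_1.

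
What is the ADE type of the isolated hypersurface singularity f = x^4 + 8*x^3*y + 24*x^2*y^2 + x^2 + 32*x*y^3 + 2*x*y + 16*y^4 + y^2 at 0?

The Hessian of f at 0 has rank 1. Corank 1: A-series; mu = 3 gives A_3.

A_3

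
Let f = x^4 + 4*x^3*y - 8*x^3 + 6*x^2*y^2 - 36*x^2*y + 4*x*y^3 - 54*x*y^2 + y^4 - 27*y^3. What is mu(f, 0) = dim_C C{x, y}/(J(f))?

6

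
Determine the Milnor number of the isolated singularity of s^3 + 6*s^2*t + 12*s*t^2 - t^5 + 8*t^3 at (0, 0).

8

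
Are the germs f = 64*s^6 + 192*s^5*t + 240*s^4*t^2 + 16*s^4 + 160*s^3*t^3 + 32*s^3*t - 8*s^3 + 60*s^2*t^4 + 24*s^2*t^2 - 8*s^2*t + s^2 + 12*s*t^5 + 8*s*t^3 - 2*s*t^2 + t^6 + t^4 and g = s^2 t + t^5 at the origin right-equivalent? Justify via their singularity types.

The Hessian of f at 0 is [[2, 0], [0, 0]] with rank 1, so corank 1. A Groebner basis of the Jacobian ideal J(f) in C{s,t} is {s*t^2 + s*t - s/4 + t^2/4, -5*s*t + s + t^3 - t^2, s^2 + s*t - s/4 + t^2/4}; counting standard monomials gives mu = 5. Corank 1: A-series; mu = 5 gives A_5. The Hessian of g at 0 is [[0, 0], [0, 0]] with rank 0, so corank 2. A Groebner basis of the Jacobian ideal J(g) in C{s,t} is {s^2/5 + t^4, s^3, s*t}; counting standard monomials gives mu = 6. Corank 2; j^3 = s^2*t has shape L^2 M (L != M), so D-series; mu = 6 gives D_6. f is A_5 but g is D_6, hence not right-equivalent.

No.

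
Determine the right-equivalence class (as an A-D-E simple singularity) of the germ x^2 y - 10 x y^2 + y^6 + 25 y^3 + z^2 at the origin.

D_{7}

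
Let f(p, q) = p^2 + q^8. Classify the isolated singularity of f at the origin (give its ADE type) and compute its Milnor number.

Type A_7, Milnor number mu = 7.

The Hessian of f at 0 has rank 1. Corank 1: A-series; mu = 7 gives A_7.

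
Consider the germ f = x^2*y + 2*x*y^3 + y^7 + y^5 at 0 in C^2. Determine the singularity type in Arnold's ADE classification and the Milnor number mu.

The Hessian of f at 0 is [[0, 0], [0, 0]] with rank 0, so corank 2. A Groebner basis of the Jacobian ideal J(f) in C{x,y} is {x^2*y^2 + x^2/7 + x*y^2/7, x^3 - x^2/7 - x*y^2/7, x*y + y^3}; counting standard monomials gives mu = 8. Corank 2; j^3 = x^2*y has shape L^2 M (L != M), so D-series; mu = 8 gives D_8.

Type D_{8}, Milnor number mu = 8.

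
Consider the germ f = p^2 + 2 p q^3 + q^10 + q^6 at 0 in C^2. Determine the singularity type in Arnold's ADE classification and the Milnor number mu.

Type A9, Milnor number mu = 9.

The Hessian of f at 0 has rank 1. Corank 1: A-series; mu = 9 gives A_9.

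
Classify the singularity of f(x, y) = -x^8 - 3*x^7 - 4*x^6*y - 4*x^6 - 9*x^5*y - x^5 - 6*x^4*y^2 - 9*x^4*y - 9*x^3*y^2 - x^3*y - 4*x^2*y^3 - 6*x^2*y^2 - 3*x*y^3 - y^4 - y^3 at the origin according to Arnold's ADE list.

E_7

The Hessian of f at 0 is [[0, 0], [0, 0]] with rank 0, so corank 2. A Groebner basis of the Jacobian ideal J(f) in C{x,y} is {x^3 - 6*x*y^2 + 3*y^2, x^2*y - x*y^2, y^3}; counting standard monomials gives mu = 7. Corank 2; j^3 = -y^3 is a perfect cube, so E-series; the 4-jet and mu = 7 give E_7.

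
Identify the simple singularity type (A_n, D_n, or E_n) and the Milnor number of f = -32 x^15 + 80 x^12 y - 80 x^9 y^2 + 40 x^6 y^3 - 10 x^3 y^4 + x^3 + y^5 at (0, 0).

The Hessian of f at 0 is [[0, 0], [0, 0]] with rank 0, so corank 2. A Groebner basis of the Jacobian ideal J(f) in C{x,y} is {y^4, x^2}; counting standard monomials gives mu = 8. Corank 2; j^3 = x^3 is a perfect cube, so E-series; the 5-jet and mu = 8 give E_8.

Type E_8, Milnor number mu = 8.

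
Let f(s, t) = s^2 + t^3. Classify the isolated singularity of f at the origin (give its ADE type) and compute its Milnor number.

The Hessian of f at 0 is [[2, 0], [0, 0]] with rank 1, so corank 1. A Groebner basis of the Jacobian ideal J(f) in C{s,t} is {t^2, s}; counting standard monomials gives mu = 2. Corank 1: A-series; mu = 2 gives A_2.

Type A2, Milnor number mu = 2.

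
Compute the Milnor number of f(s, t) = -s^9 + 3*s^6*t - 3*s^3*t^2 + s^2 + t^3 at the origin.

The Hessian of f at 0 is [[2, 0], [0, 0]] with rank 1, so corank 1. A Groebner basis of the Jacobian ideal J(f) in C{s,t} is {t^2, s}; counting standard monomials gives mu = 2. Corank 1: A-series; mu = 2 gives A_2.

2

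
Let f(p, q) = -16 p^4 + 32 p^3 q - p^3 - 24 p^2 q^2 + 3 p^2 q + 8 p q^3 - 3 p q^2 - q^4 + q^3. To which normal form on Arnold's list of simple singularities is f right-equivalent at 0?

E6

The Hessian of f at 0 is [[0, 0], [0, 0]] with rank 0, so corank 2. A Groebner basis of the Jacobian ideal J(f) in C{p,q} is {q^4, p*q^2 - 5*q^3/6, p^2 - 2*p*q + q^2}; counting standard monomials gives mu = 6. Corank 2; j^3 = -(p - q)^3 is a perfect cube, so E-series; the 4-jet and mu = 6 give E_6.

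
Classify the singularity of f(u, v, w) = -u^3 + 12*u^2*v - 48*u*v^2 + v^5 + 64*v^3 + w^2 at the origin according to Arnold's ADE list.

The Hessian of f at 0 has rank 1. Corank 2; j^3 = -(u - 4*v)^3 is a perfect cube, so E-series; the 5-jet and mu = 8 give E_8.

E8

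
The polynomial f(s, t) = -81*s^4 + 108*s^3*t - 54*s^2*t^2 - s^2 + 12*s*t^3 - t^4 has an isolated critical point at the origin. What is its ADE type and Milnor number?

Type A_{3}, Milnor number mu = 3.

The Hessian of f at 0 is [[-2, 0], [0, 0]] with rank 1, so corank 1. A Groebner basis of the Jacobian ideal J(f) in C{s,t} is {t^3, s}; counting standard monomials gives mu = 3. Corank 1: A-series; mu = 3 gives A_3.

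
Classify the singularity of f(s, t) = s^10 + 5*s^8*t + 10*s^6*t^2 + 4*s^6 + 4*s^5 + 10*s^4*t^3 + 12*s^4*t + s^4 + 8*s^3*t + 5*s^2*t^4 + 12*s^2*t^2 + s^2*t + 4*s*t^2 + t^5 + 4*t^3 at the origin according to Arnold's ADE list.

D_{6}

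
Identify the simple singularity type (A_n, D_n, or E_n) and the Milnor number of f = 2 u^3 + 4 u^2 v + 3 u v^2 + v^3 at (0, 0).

Type D_4, Milnor number mu = 4.

The Hessian of f at 0 has rank 0. Corank 2; j^3 = (u + v)*(2*u^2 + 2*u*v + v^2) splits into three distinct lines over C (the quadratic factor has nonzero discriminant), so D_4.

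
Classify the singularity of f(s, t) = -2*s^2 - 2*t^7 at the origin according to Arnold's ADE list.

The Hessian of f at 0 has rank 1. Corank 1: A-series; mu = 6 gives A_6.

A6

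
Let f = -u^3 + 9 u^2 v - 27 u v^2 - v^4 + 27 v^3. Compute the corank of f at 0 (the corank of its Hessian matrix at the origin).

2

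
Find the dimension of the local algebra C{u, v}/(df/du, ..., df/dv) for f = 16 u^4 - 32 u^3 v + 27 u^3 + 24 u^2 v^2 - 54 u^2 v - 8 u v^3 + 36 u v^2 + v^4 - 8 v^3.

6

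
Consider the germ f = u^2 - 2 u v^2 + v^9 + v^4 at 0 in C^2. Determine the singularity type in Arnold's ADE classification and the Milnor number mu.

Type A_8, Milnor number mu = 8.

The Hessian of f at 0 is [[2, 0], [0, 0]] with rank 1, so corank 1. A Groebner basis of the Jacobian ideal J(f) in C{u,v} is {u^4, -u + v^2}; counting standard monomials gives mu = 8. Corank 1: A-series; mu = 8 gives A_8.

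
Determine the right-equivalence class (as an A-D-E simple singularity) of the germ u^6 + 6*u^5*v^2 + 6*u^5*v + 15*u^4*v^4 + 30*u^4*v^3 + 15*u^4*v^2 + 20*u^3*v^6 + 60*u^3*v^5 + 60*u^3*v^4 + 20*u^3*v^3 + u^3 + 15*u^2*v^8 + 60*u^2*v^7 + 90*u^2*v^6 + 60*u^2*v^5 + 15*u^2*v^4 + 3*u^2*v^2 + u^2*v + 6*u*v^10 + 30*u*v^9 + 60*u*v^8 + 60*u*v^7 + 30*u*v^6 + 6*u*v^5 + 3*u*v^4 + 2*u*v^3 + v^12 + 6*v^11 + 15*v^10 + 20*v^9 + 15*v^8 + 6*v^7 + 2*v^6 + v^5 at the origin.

The Hessian of f at 0 is [[0, 0], [0, 0]] with rank 0, so corank 2. A Groebner basis of the Jacobian ideal J(f) in C{u,v} is {-u^2 - u*v + v^4 - v^3, u^3, u^2*v - u*v/6 - v^3/6, u^2 + u*v^2 + u*v + v^3}; counting standard monomials gives mu = 7. Corank 2; j^3 = u^2*(u + v) has shape L^2 M (L != M), so D-series; mu = 7 gives D_7.

D_{7}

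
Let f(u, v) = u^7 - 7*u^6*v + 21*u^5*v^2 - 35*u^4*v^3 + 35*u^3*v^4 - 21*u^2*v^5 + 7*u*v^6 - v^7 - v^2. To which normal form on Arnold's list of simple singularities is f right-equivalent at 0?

A_6

The Hessian of f at 0 has rank 1. Corank 1: A-series; mu = 6 gives A_6.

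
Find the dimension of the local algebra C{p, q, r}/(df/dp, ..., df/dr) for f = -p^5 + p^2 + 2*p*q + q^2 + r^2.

The Hessian of f at 0 has rank 2. Corank 1: A-series; mu = 4 gives A_4.

4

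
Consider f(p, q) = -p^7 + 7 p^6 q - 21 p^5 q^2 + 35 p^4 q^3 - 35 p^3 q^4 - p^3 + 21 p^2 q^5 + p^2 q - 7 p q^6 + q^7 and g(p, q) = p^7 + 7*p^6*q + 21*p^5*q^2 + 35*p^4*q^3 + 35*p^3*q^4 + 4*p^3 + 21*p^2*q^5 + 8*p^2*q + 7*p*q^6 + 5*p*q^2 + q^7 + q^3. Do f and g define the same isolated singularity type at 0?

Yes.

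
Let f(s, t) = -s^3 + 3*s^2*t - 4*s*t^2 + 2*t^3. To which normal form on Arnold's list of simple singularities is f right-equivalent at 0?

The Hessian of f at 0 is [[0, 0], [0, 0]] with rank 0, so corank 2. A Groebner basis of the Jacobian ideal J(f) in C{s,t} is {t^3, s^2 - 2*t^2/3, s*t - t^2}; counting standard monomials gives mu = 4. Corank 2; j^3 = -(s - t)*(s^2 - 2*s*t + 2*t^2) splits into three distinct lines over C (the quadratic factor has nonzero discriminant), so D_4.

D_4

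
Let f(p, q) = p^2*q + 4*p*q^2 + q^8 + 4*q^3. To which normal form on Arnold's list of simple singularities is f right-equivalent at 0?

The Hessian of f at 0 is [[0, 0], [0, 0]] with rank 0, so corank 2. A Groebner basis of the Jacobian ideal J(f) in C{p,q} is {p^2/8 + q^7 - q^2/2, p^3 + 8*q^3, p*q + 2*q^2}; counting standard monomials gives mu = 9. Corank 2; j^3 = q*(p + 2*q)^2 has shape L^2 M (L != M), so D-series; mu = 9 gives D_9.

D_9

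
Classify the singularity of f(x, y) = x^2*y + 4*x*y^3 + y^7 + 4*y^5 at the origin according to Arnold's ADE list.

D_8

The Hessian of f at 0 has rank 0. Corank 2; j^3 = x^2*y has shape L^2 M (L != M), so D-series; mu = 8 gives D_8.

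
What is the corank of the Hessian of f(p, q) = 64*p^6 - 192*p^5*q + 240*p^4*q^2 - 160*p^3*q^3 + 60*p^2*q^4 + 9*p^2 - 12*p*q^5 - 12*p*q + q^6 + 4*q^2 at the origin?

Hessian at 0 has rank 1.

1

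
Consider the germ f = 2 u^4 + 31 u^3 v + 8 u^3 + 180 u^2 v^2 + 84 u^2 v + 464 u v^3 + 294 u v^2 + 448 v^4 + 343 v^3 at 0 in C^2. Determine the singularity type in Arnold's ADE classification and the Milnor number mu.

The Hessian of f at 0 has rank 0. Corank 2; j^3 = (2*u + 7*v)^3 is a perfect cube, so E-series; the 4-jet and mu = 7 give E_7.

Type E_{7}, Milnor number mu = 7.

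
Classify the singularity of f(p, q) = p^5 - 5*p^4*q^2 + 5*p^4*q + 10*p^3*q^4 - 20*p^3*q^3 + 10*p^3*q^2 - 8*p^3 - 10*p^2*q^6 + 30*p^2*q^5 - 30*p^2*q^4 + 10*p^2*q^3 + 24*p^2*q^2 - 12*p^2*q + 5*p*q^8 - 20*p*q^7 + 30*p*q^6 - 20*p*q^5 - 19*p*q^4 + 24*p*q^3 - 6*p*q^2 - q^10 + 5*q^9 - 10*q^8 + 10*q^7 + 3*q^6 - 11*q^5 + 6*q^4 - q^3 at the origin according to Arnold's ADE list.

The Hessian of f at 0 has rank 0. Corank 2; j^3 = -(2*p + q)^3 is a perfect cube, so E-series; the 5-jet and mu = 8 give E_8.

E_8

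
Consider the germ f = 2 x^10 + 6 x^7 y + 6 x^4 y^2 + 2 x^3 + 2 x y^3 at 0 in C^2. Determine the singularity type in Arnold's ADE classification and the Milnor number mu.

The Hessian of f at 0 has rank 0. Corank 2; j^3 = 2*x^3 is a perfect cube, so E-series; the 4-jet and mu = 7 give E_7.

Type E7, Milnor number mu = 7.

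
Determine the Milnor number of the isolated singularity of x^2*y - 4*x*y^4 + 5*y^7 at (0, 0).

The Hessian of f at 0 is [[0, 0], [0, 0]] with rank 0, so corank 2. A Groebner basis of the Jacobian ideal J(f) in C{x,y} is {2*x^2/3 + x*y^3, -x*y/2 + y^4, x^3, x^2*y}; counting standard monomials gives mu = 8. Corank 2; j^3 = x^2*y has shape L^2 M (L != M), so D-series; mu = 8 gives D_8.

8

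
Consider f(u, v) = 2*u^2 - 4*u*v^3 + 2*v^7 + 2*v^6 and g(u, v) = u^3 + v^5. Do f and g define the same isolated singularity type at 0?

No.

The Hessian of f at 0 is [[4, 0], [0, 0]] with rank 1, so corank 1. A Groebner basis of the Jacobian ideal J(f) in C{u,v} is {-u + v^3, u^2}; counting standard monomials gives mu = 6. Corank 1: A-series; mu = 6 gives A_6. The Hessian of g at 0 is [[0, 0], [0, 0]] with rank 0, so corank 2. A Groebner basis of the Jacobian ideal J(g) in C{u,v} is {v^4, u^2}; counting standard monomials gives mu = 8. Corank 2; j^3 = u^3 is a perfect cube, so E-series; the 5-jet and mu = 8 give E_8. f is A_6 but g is E_8, hence not right-equivalent.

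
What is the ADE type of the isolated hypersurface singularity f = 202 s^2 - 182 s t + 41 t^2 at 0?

A_1

The Hessian of f at 0 is [[404, -182], [-182, 82]] with rank 2, so corank 0. A Groebner basis of the Jacobian ideal J(f) in C{s,t} is {s, t}; counting standard monomials gives mu = 1. Corank 0: nondegenerate Morse point, so A_1.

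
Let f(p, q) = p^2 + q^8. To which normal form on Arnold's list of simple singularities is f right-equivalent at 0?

The Hessian of f at 0 is [[2, 0], [0, 0]] with rank 1, so corank 1. A Groebner basis of the Jacobian ideal J(f) in C{p,q} is {q^7, p}; counting standard monomials gives mu = 7. Corank 1: A-series; mu = 7 gives A_7.

A_7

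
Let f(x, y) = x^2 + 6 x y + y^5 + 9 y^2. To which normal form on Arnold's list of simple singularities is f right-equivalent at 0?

The Hessian of f at 0 has rank 1. Corank 1: A-series; mu = 4 gives A_4.

A_{4}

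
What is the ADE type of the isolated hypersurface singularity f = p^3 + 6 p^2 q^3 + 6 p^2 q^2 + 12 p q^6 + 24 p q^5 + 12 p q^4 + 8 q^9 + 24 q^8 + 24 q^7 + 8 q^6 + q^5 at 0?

E8

The Hessian of f at 0 is [[0, 0], [0, 0]] with rank 0, so corank 2. A Groebner basis of the Jacobian ideal J(f) in C{p,q} is {p^2/4 + p*q^3 + p*q^2, q^4, p^3, p^2*q - p^2 - 4*p*q^2}; counting standard monomials gives mu = 8. Corank 2; j^3 = p^3 is a perfect cube, so E-series; the 5-jet and mu = 8 give E_8.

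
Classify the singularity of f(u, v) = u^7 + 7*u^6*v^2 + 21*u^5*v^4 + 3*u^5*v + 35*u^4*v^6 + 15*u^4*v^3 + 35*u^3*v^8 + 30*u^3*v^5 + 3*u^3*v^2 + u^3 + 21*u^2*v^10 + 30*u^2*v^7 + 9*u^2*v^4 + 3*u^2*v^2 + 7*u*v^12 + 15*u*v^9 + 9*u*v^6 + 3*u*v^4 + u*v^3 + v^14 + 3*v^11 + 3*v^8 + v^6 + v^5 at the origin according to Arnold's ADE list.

E7

The Hessian of f at 0 is [[0, 0], [0, 0]] with rank 0, so corank 2. A Groebner basis of the Jacobian ideal J(f) in C{u,v} is {-u^2 + v^4 - v^3/3, u^3, u^2*v + u^2/3 + v^3/9, u^2 + u*v^2 + v^3/3}; counting standard monomials gives mu = 7. Corank 2; j^3 = u^3 is a perfect cube, so E-series; the 4-jet and mu = 7 give E_7.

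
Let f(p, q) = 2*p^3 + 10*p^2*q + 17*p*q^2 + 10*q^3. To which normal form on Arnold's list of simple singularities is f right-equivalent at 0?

The Hessian of f at 0 is [[0, 0], [0, 0]] with rank 0, so corank 2. A Groebner basis of the Jacobian ideal J(f) in C{p,q} is {q^3, p^2 - 11*q^2/2, p*q + 5*q^2/2}; counting standard monomials gives mu = 4. Corank 2; j^3 = (p + 2*q)*(2*p^2 + 6*p*q + 5*q^2) splits into three distinct lines over C (the quadratic factor has nonzero discriminant), so D_4.

D_4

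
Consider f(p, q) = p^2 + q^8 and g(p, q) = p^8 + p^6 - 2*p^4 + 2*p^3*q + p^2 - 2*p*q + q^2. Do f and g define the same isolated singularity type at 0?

The Hessian of f at 0 has rank 1. Corank 1: A-series; mu = 7 gives A_7. The Hessian of g at 0 has rank 1. Corank 1: A-series; mu = 7 gives A_7. Both have type A_7, hence right-equivalent.

Yes.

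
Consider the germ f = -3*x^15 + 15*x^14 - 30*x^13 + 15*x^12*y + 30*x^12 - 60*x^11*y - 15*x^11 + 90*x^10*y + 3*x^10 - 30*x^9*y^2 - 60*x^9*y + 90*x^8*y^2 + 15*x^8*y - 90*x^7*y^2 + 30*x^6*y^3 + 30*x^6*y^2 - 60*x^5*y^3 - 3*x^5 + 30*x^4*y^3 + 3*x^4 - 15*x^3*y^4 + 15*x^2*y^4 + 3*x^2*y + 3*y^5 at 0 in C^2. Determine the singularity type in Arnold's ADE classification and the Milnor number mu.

The Hessian of f at 0 has rank 0. Corank 2; j^3 = 3*x^2*y has shape L^2 M (L != M), so D-series; mu = 6 gives D_6.

Type D_{6}, Milnor number mu = 6.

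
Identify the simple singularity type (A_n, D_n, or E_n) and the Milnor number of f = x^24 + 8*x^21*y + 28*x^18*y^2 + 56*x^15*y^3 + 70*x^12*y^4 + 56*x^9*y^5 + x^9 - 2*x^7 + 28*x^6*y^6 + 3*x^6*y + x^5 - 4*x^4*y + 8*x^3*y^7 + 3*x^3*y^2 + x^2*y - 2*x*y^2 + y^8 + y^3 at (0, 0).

Type D_{9}, Milnor number mu = 9.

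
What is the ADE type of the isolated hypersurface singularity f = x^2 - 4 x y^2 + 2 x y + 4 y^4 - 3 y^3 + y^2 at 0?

The Hessian of f at 0 has rank 1. Corank 1: A-series; mu = 2 gives A_2.

A_2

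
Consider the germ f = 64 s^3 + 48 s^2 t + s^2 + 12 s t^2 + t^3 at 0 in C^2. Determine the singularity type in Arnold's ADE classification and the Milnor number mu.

The Hessian of f at 0 is [[2, 0], [0, 0]] with rank 1, so corank 1. A Groebner basis of the Jacobian ideal J(f) in C{s,t} is {t^2, s}; counting standard monomials gives mu = 2. Corank 1: A-series; mu = 2 gives A_2.

Type A_{2}, Milnor number mu = 2.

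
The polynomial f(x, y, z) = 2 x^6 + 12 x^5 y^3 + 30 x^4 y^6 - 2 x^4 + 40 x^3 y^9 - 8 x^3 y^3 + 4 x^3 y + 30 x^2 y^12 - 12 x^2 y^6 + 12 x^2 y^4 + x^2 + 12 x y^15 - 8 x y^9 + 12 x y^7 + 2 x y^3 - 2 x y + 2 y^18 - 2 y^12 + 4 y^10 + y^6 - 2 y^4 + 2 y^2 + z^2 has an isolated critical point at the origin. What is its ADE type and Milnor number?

Type A_1, Milnor number mu = 1.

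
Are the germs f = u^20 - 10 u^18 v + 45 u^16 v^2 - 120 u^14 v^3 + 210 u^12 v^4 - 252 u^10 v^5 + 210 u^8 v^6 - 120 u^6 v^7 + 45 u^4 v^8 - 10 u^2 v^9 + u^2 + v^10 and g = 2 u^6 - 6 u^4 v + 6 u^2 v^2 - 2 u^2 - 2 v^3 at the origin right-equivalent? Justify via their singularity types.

No.

The Hessian of f at 0 has rank 1. Corank 1: A-series; mu = 9 gives A_9. The Hessian of g at 0 has rank 1. Corank 1: A-series; mu = 2 gives A_2. f is A_9 but g is A_2, hence not right-equivalent.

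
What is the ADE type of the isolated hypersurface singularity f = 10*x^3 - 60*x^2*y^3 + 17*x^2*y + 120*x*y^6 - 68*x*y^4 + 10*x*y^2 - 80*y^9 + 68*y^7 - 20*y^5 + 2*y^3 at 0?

The Hessian of f at 0 has rank 0. Corank 2; j^3 = (2*x + y)*(5*x^2 + 6*x*y + 2*y^2) splits into three distinct lines over C (the quadratic factor has nonzero discriminant), so D_4.

D4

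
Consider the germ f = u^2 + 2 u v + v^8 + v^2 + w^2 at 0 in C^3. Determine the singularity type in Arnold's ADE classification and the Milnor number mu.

The Hessian of f at 0 has rank 2. Corank 1: A-series; mu = 7 gives A_7.

Type A_{7}, Milnor number mu = 7.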